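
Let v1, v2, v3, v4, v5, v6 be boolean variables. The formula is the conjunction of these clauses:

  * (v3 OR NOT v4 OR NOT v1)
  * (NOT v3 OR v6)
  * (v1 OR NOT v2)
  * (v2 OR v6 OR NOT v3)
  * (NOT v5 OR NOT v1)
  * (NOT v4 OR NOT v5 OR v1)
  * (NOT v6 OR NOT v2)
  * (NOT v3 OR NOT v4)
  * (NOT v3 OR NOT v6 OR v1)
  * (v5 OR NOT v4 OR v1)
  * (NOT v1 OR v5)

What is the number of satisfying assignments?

4

Satisfying assignments:
  v1=F v2=F v3=F v4=F v5=F v6=F
  v1=F v2=F v3=F v4=F v5=F v6=T
  v1=F v2=F v3=F v4=F v5=T v6=F
  v1=F v2=F v3=F v4=F v5=T v6=T
That's 4 in total.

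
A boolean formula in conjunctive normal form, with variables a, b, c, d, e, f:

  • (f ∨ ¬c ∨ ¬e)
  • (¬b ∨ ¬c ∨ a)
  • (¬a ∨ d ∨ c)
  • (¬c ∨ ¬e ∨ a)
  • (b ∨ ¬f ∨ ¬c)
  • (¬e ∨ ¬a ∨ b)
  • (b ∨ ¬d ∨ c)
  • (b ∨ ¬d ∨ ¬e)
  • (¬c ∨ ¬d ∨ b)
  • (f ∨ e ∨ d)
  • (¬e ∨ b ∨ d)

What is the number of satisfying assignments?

17

Case analysis on b and c:
  b=T, c=T: 5 of the 16 assignments to (a,d,e,f) work.
  b=T, c=F: 11 of the 16 assignments to (a,d,e,f) work.
  b=F, c=T: a clause becomes empty — 0.
  b=F, c=F: remaining (a,d,e,f) ∈ {(F,F,F,T)} — 1.
Total: 5 + 11 + 0 + 1 = 17.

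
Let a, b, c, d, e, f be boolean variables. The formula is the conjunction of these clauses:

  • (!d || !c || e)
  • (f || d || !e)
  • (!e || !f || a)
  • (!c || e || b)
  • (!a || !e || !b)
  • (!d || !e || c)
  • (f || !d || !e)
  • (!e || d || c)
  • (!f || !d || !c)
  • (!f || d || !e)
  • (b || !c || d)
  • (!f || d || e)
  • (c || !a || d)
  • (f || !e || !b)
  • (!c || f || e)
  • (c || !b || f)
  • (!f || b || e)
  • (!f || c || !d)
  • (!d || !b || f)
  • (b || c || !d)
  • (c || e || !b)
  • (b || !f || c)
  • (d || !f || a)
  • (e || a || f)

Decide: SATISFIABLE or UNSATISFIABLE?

UNSATISFIABLE

e = True:
  d = True:
    propagation gives c=True, f=True; an empty clause results — contradiction.
  d = False:
    propagation gives f=True; an empty clause results — contradiction.
e = False:
  c = True:
    propagation gives d=False, b=True, f=False; an empty clause results — contradiction.
  c = False:
    propagation gives b=False, f=False, d=False, a=False; an empty clause results — contradiction.
Every branch closes, so no satisfying assignment exists.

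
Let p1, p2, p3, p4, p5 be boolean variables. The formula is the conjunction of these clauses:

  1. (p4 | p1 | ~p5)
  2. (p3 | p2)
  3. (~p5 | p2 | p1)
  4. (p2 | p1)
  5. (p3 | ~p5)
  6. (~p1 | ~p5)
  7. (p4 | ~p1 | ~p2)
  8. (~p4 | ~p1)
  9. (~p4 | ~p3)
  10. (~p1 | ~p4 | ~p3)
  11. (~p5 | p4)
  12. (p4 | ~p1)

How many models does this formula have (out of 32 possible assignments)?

The models are:
  p1=F p2=T p3=F p4=F p5=F
  p1=F p2=T p3=F p4=T p5=F
  p1=F p2=T p3=T p4=F p5=F
That's 3 in total.

3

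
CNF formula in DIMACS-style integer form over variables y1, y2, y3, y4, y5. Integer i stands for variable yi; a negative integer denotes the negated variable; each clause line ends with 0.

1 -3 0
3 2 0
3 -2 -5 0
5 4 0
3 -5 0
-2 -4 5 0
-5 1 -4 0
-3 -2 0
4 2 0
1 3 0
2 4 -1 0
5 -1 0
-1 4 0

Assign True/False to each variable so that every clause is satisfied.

y1=True  y2=False  y3=True  y4=True  y5=True

Set y1 = True and propagate.
  then y5 is forced to True.
  then y3 is forced to True.
  then y2 is forced to False.
  then y4 is forced to True.
Every clause has at least one true literal under this assignment.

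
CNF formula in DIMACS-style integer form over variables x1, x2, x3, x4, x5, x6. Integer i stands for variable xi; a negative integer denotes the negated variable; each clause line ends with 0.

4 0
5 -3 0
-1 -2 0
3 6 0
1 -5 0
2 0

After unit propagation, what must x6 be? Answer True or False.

True

Unit clause (x4) sets x4 = True.
(x2) stands alone — x2 = True.
(~x1 | ~x2) with x2 = True leaves only ~x1, so x1 = False.
(x1 | ~x5) with x1 = False leaves only ~x5, so x5 = False.
(~x3 | x5) with x5 = False leaves only ~x3, so x3 = False.
(x6 | x3) with x3 = False leaves only x6, so x6 = True.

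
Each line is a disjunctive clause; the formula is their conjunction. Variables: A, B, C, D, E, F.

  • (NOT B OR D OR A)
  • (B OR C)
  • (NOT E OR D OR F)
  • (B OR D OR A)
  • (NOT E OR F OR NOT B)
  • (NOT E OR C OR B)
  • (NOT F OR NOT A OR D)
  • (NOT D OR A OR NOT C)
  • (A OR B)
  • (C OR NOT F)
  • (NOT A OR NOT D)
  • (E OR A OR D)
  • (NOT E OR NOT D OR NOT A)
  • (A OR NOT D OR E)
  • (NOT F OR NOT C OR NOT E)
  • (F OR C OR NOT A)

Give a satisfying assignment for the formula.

Try A = True.
  then D is forced to False.
  then F is forced to False.
  then E is forced to False.
  then C is forced to True.
B is now unconstrained; take B = True.

A = T, B = T, C = T, D = F, E = F, F = F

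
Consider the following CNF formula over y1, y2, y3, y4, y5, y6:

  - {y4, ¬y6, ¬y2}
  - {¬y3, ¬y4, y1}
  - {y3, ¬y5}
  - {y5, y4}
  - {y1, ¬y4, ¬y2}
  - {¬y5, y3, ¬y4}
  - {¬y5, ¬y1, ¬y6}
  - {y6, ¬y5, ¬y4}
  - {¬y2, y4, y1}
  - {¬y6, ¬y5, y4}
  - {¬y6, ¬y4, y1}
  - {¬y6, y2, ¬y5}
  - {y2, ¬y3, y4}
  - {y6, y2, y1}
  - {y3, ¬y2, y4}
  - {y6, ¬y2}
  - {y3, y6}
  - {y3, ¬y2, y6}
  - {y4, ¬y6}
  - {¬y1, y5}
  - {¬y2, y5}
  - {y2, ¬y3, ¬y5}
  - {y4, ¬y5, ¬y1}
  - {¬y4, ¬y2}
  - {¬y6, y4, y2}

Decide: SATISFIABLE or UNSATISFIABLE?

UNSATISFIABLE

y4 = True:
  y5 = True:
    propagation gives y3=True; an empty clause results — contradiction.
  y5 = False:
    propagation gives y1=False, y3=False, y6=False; an empty clause results — contradiction.
y4 = False:
  propagation gives y5=True, y3=True, y6=False, y2=True; an empty clause results — contradiction.
Every branch closes, so no satisfying assignment exists.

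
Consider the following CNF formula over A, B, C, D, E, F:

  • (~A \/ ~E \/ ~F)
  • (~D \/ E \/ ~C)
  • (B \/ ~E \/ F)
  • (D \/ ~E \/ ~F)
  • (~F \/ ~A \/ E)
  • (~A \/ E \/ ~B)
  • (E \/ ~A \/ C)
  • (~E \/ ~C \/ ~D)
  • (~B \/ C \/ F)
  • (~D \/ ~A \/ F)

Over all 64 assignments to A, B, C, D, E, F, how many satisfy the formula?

Split on E, then F.
  E=1, F=1: remaining (A,B,C,D) ∈ {(0,0,0,1); (0,1,0,1)} — 2.
  E=1, F=0: remaining (A,B,C,D) ∈ {(0,1,1,0); (1,1,1,0)} — 2.
  E=0, F=1: B free; 3 ways for (A,C,D) × 2^1 = 6.
  E=0, F=0: 5 of the 16 assignments to (A,B,C,D) work.
Total: 2 + 2 + 6 + 5 = 15.

15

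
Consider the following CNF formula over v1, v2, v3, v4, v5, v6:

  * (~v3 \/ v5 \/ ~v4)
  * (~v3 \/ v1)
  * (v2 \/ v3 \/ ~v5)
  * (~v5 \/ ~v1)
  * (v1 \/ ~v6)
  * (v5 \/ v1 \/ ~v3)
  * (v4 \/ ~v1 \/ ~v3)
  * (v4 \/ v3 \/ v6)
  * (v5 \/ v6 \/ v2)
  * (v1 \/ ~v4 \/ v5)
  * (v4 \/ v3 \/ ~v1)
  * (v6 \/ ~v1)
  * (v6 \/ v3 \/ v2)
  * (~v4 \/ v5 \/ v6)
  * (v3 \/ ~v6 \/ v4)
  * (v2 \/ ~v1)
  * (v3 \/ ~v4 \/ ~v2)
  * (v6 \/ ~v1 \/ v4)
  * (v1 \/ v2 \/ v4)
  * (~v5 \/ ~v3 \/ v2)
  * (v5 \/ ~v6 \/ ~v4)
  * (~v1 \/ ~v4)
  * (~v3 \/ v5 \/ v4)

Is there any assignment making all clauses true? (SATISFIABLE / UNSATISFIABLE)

UNSATISFIABLE

v4 = True:
  propagation gives v1=False, v3=False, v6=False, v5=True; an empty clause results — contradiction.
v4 = False:
  v1 = True:
    propagation gives v5=False, v3=False; an empty clause results — contradiction.
  v1 = False:
    propagation gives v3=False, v6=False; an empty clause results — contradiction.
Every branch closes, so no satisfying assignment exists.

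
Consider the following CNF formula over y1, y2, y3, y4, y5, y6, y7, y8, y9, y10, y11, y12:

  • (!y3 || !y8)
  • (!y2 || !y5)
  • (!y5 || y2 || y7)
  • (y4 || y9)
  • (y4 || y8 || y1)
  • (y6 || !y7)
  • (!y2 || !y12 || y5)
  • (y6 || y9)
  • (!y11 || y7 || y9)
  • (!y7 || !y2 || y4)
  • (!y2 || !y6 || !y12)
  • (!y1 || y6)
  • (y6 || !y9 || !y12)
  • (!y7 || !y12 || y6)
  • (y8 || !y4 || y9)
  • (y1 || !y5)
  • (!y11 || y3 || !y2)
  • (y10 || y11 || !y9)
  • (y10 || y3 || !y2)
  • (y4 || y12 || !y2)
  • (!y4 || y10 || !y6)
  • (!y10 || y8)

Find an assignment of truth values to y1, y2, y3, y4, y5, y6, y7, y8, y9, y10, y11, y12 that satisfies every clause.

y1=F, y2=F, y3=F, y4=F, y5=F, y6=F, y7=F, y8=T, y9=T, y10=T, y11=T, y12=F

Set y1 = False and propagate.
  then y5 is forced to False.
Branch on y2: take y2 = False.
Try y3 = False.
The remaining clauses are satisfied by y4 = False, y6 = False, y7 = False, y8 = True, y9 = True, y10 = True, y11 = True, y12 = False.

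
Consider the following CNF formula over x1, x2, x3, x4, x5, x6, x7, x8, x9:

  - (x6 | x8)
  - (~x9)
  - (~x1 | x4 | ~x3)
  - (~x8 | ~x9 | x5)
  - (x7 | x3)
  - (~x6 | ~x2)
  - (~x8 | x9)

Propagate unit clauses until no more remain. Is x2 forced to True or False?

False

(~x9) stands alone — x9 = False.
(~x8 | x9): since x9 = False, the clause reduces to (~x8). x8 = False.
From (x6 | x8) and x8 = False: x6 = True.
In (~x2 | ~x6), ~x6 is now false; ~x2 must hold, so x2 = False.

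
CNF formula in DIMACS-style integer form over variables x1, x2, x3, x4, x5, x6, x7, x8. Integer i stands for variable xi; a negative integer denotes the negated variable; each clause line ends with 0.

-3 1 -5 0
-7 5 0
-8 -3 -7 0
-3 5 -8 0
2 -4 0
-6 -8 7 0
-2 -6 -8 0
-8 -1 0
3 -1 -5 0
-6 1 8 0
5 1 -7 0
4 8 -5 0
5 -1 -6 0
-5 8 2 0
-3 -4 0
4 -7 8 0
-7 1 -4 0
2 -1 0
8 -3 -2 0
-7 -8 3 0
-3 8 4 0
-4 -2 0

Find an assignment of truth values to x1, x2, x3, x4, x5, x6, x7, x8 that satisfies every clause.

x1 = False, x2 = True, x3 = False, x4 = False, x5 = True, x6 = False, x7 = False, x8 = True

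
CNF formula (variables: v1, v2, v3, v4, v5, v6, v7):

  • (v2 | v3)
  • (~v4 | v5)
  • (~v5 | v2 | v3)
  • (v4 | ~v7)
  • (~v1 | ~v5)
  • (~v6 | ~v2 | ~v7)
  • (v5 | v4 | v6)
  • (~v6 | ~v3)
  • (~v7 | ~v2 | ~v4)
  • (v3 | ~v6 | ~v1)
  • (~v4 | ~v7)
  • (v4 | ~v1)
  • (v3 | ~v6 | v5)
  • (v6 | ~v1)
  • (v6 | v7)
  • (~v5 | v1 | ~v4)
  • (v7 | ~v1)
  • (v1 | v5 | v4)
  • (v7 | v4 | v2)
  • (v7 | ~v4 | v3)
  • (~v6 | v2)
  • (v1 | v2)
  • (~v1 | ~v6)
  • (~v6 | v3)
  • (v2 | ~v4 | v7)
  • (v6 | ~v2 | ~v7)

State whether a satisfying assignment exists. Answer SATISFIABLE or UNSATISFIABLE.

UNSATISFIABLE

v4 = True:
  propagation gives v5=True, v1=False; an empty clause results — contradiction.
v4 = False:
  propagation gives v7=False, v1=False, v6=True, v3=False; an empty clause results — contradiction.
Every branch closes, so no satisfying assignment exists.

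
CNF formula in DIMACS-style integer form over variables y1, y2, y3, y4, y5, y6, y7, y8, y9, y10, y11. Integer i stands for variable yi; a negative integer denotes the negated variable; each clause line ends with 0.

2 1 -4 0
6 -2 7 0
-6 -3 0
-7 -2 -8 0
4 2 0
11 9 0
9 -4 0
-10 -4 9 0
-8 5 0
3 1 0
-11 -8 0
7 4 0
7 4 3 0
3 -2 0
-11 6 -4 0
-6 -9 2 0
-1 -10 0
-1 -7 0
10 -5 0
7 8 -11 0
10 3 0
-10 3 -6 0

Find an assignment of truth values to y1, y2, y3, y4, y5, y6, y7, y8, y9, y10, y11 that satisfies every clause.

y1=F, y2=T, y3=T, y4=F, y5=F, y6=F, y7=T, y8=F, y9=F, y10=T, y11=T

Set y1 = False and propagate.
  then y3 is forced to True.
  then y6 is forced to False.
Try y2 = True.
  then y7 is forced to True.
  then y8 is forced to False.
The remaining clauses are satisfied by y4 = False, y5 = False, y9 = False, y10 = True, y11 = True.
Every clause has at least one true literal under this assignment.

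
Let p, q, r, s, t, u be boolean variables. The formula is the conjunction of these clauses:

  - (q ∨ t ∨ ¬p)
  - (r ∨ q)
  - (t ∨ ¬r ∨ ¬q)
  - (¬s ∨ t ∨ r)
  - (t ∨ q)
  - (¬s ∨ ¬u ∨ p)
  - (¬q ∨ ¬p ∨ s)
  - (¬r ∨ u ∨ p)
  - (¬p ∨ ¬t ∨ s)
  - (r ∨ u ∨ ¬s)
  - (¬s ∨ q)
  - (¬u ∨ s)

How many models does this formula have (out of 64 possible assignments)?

The models are:
  p=F q=T r=F s=F t=F u=F
  p=F q=T r=F s=F t=T u=F
  p=T q=T r=F s=T t=T u=T
  p=T q=T r=T s=T t=T u=F
  p=T q=T r=T s=T t=T u=T
Count: 5.

5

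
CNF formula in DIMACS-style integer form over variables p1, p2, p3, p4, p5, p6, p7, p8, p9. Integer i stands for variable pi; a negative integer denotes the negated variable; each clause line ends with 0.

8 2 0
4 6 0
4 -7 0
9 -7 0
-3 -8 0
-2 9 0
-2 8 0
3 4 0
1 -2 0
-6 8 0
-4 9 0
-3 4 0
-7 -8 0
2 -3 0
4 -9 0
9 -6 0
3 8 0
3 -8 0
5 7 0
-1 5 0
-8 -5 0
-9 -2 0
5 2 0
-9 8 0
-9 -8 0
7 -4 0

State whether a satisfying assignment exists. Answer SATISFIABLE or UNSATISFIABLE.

p8 = True:
  propagation gives p3=False; an empty clause results — contradiction.
p8 = False:
  propagation gives p2=True; an empty clause results — contradiction.
Every branch closes, so no satisfying assignment exists.

UNSATISFIABLE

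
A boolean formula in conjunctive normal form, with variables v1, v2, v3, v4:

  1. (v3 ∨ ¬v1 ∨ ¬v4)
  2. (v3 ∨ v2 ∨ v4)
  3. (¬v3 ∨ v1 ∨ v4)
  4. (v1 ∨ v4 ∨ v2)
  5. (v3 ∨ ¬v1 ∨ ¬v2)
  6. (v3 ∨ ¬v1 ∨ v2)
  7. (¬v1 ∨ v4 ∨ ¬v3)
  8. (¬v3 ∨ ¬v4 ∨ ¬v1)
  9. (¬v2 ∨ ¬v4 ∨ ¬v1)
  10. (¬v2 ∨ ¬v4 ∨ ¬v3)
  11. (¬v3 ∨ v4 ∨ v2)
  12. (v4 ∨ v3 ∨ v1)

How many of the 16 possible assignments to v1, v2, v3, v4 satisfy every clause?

3

Satisfying assignments:
  v1=F v2=F v3=F v4=T
  v1=F v2=F v3=T v4=T
  v1=F v2=T v3=F v4=T
Count: 3.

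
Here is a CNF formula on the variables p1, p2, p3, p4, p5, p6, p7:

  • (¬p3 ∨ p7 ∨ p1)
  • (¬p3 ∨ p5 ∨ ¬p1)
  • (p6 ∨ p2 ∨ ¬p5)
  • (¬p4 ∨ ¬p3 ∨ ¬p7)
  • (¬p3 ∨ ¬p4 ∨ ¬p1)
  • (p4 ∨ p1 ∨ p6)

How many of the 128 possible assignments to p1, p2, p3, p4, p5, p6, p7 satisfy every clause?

60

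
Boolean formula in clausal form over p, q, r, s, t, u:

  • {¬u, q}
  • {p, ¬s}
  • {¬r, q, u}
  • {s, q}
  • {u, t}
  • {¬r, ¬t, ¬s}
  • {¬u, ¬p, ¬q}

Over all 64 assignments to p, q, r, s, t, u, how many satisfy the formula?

10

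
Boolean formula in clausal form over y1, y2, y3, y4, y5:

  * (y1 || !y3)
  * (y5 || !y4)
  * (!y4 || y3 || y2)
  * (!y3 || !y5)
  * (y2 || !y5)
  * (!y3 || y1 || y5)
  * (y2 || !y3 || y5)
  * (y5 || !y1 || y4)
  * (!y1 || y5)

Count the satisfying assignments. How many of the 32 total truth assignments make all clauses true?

Satisfying assignments:
  y1=0 y2=0 y3=0 y4=0 y5=0
  y1=0 y2=1 y3=0 y4=0 y5=0
  y1=0 y2=1 y3=0 y4=0 y5=1
  y1=0 y2=1 y3=0 y4=1 y5=1
  y1=1 y2=1 y3=0 y4=0 y5=1
  y1=1 y2=1 y3=0 y4=1 y5=1
That's 6 in total.

6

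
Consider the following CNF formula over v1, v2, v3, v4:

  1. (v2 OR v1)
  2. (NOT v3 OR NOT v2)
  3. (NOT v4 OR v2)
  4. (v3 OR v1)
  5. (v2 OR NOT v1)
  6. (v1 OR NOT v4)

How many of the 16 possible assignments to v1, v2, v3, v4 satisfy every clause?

2

Satisfying assignments:
  v1=1 v2=1 v3=0 v4=0
  v1=1 v2=1 v3=0 v4=1
That's 2 in total.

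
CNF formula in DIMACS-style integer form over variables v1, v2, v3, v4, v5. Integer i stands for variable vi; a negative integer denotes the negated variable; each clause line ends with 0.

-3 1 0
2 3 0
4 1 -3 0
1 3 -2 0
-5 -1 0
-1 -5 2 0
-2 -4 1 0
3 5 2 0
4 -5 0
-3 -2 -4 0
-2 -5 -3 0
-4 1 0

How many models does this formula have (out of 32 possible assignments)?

5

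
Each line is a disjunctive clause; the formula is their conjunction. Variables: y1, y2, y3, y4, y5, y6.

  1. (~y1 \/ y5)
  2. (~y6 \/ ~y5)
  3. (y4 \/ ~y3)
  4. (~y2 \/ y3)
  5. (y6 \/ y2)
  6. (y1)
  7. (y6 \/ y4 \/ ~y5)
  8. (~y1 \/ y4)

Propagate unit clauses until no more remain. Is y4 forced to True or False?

(y1) stands alone — y1 = True.
In (~y1 \/ y5), ~y1 is now false; y5 must hold, so y5 = True.
In (~y6 \/ ~y5), ~y5 is now false; ~y6 must hold, so y6 = False.
In (y6 \/ y2), y6 is now false; y2 must hold, so y2 = True.
(y3 \/ ~y2) with y2 = True leaves only y3, so y3 = True.
From (y4 \/ ~y3) and y3 = True: y4 = True.

True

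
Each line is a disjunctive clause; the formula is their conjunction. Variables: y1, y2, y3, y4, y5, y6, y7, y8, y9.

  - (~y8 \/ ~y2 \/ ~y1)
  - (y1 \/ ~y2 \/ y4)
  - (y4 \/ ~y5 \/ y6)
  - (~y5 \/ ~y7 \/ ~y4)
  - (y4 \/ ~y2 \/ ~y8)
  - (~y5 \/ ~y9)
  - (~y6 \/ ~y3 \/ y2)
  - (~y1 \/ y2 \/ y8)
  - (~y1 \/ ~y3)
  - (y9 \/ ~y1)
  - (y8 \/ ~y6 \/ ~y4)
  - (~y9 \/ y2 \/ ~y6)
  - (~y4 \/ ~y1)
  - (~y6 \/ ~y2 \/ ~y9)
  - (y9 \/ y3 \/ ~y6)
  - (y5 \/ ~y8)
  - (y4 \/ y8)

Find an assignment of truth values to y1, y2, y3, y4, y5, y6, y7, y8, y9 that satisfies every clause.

y7 occurs only negated in the remaining clauses — set y7 = False.
Try y1 = False.
Try y2 = True.
  then y4 is forced to True.
For the remaining variables, y3 = False, y5 = False, y6 = False, y8 = False, y9 = True works.
Check each clause:
  1. (~y1 \/ ~y2 \/ ~y8) — ~y8 is true.
  2. (~y2 \/ y4 \/ y1) — y4 is true.
  3. (y4 \/ y6 \/ ~y5) — ~y5 is true.
  4. (~y4 \/ ~y5 \/ ~y7) — ~y7 is true.
  5. (~y8 \/ y4 \/ ~y2) — ~y8 is true.
  6. (~y9 \/ ~y5) — ~y5 is true.
  7. (y2 \/ ~y3 \/ ~y6) — ~y6 is true.
  8. (y8 \/ y2 \/ ~y1) — y2 is true.
  9. (~y1 \/ ~y3) — ~y3 is true.
  10. (~y1 \/ y9) — y9 is true.
  11. (~y4 \/ y8 \/ ~y6) — ~y6 is true.
  12. (y2 \/ ~y6 \/ ~y9) — ~y6 is true.
  13. (~y1 \/ ~y4) — ~y1 is true.
  14. (~y6 \/ ~y9 \/ ~y2) — ~y6 is true.
  15. (y3 \/ y9 \/ ~y6) — y9 is true.
  16. (y5 \/ ~y8) — ~y8 is true.
  17. (y8 \/ y4) — y4 is true.

y1=F, y2=T, y3=F, y4=T, y5=F, y6=F, y7=F, y8=F, y9=T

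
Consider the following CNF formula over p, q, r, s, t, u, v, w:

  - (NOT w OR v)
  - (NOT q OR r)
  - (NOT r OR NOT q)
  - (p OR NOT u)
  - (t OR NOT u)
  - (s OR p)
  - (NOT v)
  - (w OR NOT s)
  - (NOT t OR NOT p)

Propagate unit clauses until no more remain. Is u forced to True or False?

(NOT v) is a unit clause: v = False.
In (v OR NOT w), v is now false; NOT w must hold, so w = False.
(NOT s OR w) with w = False leaves only NOT s, so s = False.
From (p OR s) and s = False: p = True.
(NOT p OR NOT t) with p = True leaves only NOT t, so t = False.
In (NOT u OR t), t is now false; NOT u must hold, so u = False.

False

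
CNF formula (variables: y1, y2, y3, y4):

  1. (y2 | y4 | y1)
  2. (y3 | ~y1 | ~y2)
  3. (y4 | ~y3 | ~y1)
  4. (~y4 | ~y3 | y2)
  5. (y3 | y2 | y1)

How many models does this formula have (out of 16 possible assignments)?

7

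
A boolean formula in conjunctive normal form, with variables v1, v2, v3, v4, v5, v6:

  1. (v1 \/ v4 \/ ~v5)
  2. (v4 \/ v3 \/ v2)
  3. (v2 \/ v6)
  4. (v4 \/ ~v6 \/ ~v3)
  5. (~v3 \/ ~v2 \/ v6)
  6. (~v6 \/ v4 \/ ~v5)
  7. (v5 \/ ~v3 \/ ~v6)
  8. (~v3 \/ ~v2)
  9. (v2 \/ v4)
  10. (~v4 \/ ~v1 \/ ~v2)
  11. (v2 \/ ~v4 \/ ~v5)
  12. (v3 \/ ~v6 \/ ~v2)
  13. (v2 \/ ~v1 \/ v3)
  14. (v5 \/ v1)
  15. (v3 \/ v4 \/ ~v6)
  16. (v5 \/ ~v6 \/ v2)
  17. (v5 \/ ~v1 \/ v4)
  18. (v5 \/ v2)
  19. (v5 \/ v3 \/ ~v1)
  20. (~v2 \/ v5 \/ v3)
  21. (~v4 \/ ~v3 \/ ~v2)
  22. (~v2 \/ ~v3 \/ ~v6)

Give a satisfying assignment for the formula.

v1=False, v2=True, v3=False, v4=True, v5=True, v6=False

Try v1 = False.
  then v5 is forced to True.
  then v4 is forced to True.
  then v2 is forced to True.
  then v3 is forced to False.
  then v6 is forced to False.
Every clause has at least one true literal under this assignment.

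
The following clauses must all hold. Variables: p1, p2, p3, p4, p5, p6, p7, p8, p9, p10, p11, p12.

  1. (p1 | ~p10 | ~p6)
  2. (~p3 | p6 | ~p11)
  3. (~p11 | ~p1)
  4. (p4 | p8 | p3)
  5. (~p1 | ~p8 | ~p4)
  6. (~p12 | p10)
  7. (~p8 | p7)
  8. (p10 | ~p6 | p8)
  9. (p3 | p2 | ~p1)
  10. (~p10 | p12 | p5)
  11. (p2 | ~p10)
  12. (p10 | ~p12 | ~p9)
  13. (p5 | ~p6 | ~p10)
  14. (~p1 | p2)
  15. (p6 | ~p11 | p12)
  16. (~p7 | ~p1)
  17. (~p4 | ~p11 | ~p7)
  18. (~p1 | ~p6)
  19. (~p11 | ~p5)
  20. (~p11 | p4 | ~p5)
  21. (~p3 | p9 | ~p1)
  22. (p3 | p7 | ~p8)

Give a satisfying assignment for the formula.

p1 = F, p2 = T, p3 = F, p4 = T, p5 = T, p6 = F, p7 = T, p8 = F, p9 = T, p10 = T, p11 = F, p12 = F

Check each clause:
  1. (~p10 | p1 | ~p6) — ~p6 is true.
  2. (~p3 | p6 | ~p11) — ~p3 is true.
  3. (~p11 | ~p1) — ~p11 is true.
  4. (p3 | p8 | p4) — p4 is true.
  5. (~p8 | ~p1 | ~p4) — ~p8 is true.
  6. (p10 | ~p12) — p10 is true.
  7. (~p8 | p7) — ~p8 is true.
  8. (p8 | ~p6 | p10) — ~p6 is true.
  9. (~p1 | p2 | p3) — p2 is true.
  10. (p12 | ~p10 | p5) — p5 is true.
  11. (p2 | ~p10) — p2 is true.
  12. (p10 | ~p12 | ~p9) — p10 is true.
  13. (p5 | ~p6 | ~p10) — ~p6 is true.
  14. (p2 | ~p1) — p2 is true.
  15. (p6 | p12 | ~p11) — ~p11 is true.
  16. (~p1 | ~p7) — ~p1 is true.
  17. (~p7 | ~p11 | ~p4) — ~p11 is true.
  18. (~p1 | ~p6) — ~p6 is true.
  19. (~p11 | ~p5) — ~p11 is true.
  20. (p4 | ~p5 | ~p11) — p4 is true.
  21. (p9 | ~p1 | ~p3) — p9 is true.
  22. (p3 | ~p8 | p7) — ~p8 is true.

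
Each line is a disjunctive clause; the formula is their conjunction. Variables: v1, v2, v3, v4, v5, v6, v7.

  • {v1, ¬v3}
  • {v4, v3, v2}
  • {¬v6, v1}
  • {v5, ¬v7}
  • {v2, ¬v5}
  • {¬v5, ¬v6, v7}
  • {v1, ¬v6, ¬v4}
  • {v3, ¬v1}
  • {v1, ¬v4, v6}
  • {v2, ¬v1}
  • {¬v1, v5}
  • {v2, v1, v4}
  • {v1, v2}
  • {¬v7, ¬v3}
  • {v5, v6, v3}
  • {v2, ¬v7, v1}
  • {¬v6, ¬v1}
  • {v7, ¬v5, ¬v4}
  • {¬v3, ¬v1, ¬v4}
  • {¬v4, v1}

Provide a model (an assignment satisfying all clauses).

Pure literal: v2 appears only positively; assign v2 = True.
Try v1 = True.
  then v3 is forced to True.
  then v5 is forced to True.
  then v7 is forced to False.
  then v6 is forced to False.
  then v4 is forced to False.
Every clause has at least one true literal under this assignment.
Check each clause:
  1. {¬v3, v1} — v1 is true.
  2. {v2, v3, v4} — v2 is true.
  3. {v1, ¬v6} — v1 is true.
  4. {¬v7, v5} — ¬v7 is true.
  5. {v2, ¬v5} — v2 is true.
  6. {¬v5, ¬v6, v7} — ¬v6 is true.
  7. {¬v6, ¬v4, v1} — v1 is true.
  8. {v3, ¬v1} — v3 is true.
  9. {v1, v6, ¬v4} — v1 is true.
  10. {v2, ¬v1} — v2 is true.
  11. {¬v1, v5} — v5 is true.
  12. {v4, v2, v1} — v1 is true.
  13. {v1, v2} — v1 is true.
  14. {¬v3, ¬v7} — ¬v7 is true.
  15. {v5, v6, v3} — v3 is true.
  16. {v1, ¬v7, v2} — v1 is true.
  17. {¬v1, ¬v6} — ¬v6 is true.
  18. {¬v5, v7, ¬v4} — ¬v4 is true.
  19. {¬v3, ¬v4, ¬v1} — ¬v4 is true.
  20. {¬v4, v1} — v1 is true.

v1=True, v2=True, v3=True, v4=False, v5=True, v6=False, v7=False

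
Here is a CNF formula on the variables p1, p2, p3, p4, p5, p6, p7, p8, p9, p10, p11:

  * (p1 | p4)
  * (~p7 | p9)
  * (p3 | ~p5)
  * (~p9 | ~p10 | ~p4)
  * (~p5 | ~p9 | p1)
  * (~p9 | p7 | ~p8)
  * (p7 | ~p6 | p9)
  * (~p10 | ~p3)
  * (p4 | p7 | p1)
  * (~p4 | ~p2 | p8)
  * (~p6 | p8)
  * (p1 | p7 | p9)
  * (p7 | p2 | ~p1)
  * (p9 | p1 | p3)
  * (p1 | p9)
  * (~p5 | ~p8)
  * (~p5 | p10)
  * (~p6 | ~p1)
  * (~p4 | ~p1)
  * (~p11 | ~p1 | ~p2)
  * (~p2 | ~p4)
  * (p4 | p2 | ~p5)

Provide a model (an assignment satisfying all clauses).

p5 occurs only negated in the remaining clauses — set p5 = False.
Pure literal: p6 appears only negated; assign p6 = False.
Set p1 = True and propagate.
  then p4 is forced to False.
Try p2 = False.
  then p7 is forced to True.
  then p9 is forced to True.
For the remaining variables, p3 = False, p8 = False, p10 = True, p11 = True works.

p1=1, p2=0, p3=0, p4=0, p5=0, p6=0, p7=1, p8=0, p9=1, p10=1, p11=1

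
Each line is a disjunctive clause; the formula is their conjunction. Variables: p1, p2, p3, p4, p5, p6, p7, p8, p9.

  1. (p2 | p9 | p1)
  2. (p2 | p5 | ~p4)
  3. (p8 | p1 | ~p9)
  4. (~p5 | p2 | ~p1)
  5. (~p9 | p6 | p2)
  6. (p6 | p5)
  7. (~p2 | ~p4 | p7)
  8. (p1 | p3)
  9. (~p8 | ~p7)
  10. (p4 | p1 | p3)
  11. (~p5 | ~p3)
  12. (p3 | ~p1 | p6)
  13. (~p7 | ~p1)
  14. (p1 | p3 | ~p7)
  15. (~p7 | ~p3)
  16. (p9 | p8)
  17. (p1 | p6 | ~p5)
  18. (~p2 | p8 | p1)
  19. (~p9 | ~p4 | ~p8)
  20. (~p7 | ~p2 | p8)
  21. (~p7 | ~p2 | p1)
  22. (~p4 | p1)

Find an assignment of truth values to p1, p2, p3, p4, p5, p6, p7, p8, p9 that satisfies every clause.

p1=T  p2=T  p3=T  p4=F  p5=F  p6=T  p7=F  p8=F  p9=T

p6 occurs only positively in the remaining clauses — set p6 = True.
Set p1 = True and propagate.
  then p7 is forced to False.
Set p2 = True and propagate.
  then p4 is forced to False.
Try p3 = True.
  then p5 is forced to False.
For the remaining variables, p8 = False, p9 = True works.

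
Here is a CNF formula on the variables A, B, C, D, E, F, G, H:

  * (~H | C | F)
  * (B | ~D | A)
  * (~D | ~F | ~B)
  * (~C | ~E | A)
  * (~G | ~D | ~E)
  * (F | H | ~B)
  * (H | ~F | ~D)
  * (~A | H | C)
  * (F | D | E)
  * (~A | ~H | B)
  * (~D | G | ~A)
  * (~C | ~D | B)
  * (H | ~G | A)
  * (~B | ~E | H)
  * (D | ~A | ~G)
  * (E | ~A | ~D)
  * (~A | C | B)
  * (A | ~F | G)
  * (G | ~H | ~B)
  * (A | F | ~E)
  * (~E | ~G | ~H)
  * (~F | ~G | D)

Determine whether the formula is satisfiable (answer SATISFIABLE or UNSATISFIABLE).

Branch on A: take A = True.
Try B = False.
  then H is forced to False.
  then C is forced to True.
  then D is forced to False.
  then G is forced to False.
The remaining clauses are satisfied by E = False, F = True.
Every clause has at least one true literal under this assignment.
So A=T, B=F, C=T, D=F, E=F, F=T, G=F, H=F is a satisfying assignment.

SATISFIABLE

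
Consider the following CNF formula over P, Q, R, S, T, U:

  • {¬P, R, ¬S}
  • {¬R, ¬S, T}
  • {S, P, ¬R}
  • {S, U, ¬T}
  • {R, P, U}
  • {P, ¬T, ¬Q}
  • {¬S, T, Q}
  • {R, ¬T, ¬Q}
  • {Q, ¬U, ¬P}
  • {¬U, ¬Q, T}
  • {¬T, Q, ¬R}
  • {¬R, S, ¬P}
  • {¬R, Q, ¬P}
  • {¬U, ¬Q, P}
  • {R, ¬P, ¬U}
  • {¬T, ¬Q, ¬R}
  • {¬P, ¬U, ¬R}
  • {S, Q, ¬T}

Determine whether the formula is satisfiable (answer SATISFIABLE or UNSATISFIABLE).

Branch on P: take P = False.
Set Q = False and propagate.
Set R = False and propagate.
  then U is forced to True.
For the remaining variables, S = True, T = True works.
Every clause has at least one true literal under this assignment.
So P=False, Q=False, R=False, S=True, T=True, U=True is a satisfying assignment.

SATISFIABLE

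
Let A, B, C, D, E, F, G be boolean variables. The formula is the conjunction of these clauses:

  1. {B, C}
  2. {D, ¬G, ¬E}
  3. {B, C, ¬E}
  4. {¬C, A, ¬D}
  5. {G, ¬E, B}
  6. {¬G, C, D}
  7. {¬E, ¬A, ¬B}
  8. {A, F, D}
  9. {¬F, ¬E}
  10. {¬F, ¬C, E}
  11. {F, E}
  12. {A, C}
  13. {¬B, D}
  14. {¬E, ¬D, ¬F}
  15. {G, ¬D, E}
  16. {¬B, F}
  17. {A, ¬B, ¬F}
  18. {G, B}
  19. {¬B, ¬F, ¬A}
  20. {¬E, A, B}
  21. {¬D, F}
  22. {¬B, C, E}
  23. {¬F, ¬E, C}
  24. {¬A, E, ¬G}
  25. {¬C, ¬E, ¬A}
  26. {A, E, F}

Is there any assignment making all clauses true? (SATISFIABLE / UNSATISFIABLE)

UNSATISFIABLE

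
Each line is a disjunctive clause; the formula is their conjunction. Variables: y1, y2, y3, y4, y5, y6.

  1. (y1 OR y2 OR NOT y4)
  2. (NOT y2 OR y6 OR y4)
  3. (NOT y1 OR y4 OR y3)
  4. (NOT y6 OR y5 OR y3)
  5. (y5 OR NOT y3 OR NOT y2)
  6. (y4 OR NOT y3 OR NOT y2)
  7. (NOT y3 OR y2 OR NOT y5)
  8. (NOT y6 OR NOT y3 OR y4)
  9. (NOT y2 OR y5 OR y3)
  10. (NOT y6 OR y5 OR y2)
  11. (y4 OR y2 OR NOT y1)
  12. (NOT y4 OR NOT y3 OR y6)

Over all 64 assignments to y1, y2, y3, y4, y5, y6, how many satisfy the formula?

14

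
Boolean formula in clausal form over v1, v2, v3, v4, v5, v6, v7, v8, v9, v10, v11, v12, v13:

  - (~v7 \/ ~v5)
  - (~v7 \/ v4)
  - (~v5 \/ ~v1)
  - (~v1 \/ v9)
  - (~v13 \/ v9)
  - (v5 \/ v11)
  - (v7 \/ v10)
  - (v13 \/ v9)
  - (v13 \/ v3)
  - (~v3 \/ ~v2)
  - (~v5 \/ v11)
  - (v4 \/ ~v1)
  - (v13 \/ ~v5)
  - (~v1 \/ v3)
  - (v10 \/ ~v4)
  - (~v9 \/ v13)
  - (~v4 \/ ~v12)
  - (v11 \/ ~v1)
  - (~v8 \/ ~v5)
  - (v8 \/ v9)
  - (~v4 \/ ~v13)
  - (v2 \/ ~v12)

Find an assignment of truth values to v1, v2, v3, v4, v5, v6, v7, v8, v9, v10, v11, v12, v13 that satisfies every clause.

v1=False, v2=False, v3=True, v4=False, v5=False, v6=False, v7=False, v8=True, v9=True, v10=True, v11=True, v12=False, v13=True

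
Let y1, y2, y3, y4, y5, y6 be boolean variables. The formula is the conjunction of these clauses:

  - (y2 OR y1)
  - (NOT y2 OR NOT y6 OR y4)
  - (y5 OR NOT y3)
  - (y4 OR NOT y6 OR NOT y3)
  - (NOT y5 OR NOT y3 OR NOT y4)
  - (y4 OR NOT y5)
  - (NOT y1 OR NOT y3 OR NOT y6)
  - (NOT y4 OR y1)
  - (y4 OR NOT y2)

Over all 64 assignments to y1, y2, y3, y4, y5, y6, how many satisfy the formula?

10

Case analysis on y4 and y3:
  y4=T, y3=T: a clause becomes empty — 0.
  y4=T, y3=F: forces y1=T; y2, y5, y6 free → 2^3 = 8.
  y4=F, y3=T: a clause becomes empty — 0.
  y4=F, y3=F: remaining (y1,y2,y5,y6) ∈ {(T,F,F,F); (T,F,F,T)} — 2.
Total: 0 + 8 + 0 + 2 = 10.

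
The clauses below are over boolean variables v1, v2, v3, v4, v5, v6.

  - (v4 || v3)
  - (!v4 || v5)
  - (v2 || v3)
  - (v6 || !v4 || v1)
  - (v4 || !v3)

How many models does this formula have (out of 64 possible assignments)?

Split on v4, then v3.
  v4=1, v3=1: v2 free; 3 ways for (v1,v5,v6) × 2^1 = 6.
  v4=1, v3=0: remaining (v1,v2,v5,v6) ∈ {(0,1,1,1); (1,1,1,0); (1,1,1,1)} — 3.
  v4=0, v3=1: a clause becomes empty — 0.
  v4=0, v3=0: a clause becomes empty — 0.
Total: 6 + 3 + 0 + 0 = 9.

9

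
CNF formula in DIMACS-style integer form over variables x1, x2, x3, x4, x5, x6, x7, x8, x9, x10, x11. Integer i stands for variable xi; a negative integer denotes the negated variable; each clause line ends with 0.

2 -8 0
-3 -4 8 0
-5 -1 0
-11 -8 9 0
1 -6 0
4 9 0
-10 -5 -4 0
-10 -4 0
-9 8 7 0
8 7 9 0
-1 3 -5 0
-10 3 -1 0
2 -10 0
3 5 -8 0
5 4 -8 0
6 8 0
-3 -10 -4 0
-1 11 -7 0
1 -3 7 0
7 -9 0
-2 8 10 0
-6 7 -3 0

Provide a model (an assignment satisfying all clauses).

Set x1 = False and propagate.
  then x6 is forced to False.
  then x8 is forced to True.
  then x2 is forced to True.
Try x3 = True.
  then x7 is forced to True.
Set x4 = False and propagate.
  then x9 is forced to True.
  then x5 is forced to True.
x10, x11 are now unconstrained; take x10 = False, x11 = False.
Every clause has at least one true literal under this assignment.

x1 = 0, x2 = 1, x3 = 1, x4 = 0, x5 = 1, x6 = 0, x7 = 1, x8 = 1, x9 = 1, x10 = 0, x11 = 0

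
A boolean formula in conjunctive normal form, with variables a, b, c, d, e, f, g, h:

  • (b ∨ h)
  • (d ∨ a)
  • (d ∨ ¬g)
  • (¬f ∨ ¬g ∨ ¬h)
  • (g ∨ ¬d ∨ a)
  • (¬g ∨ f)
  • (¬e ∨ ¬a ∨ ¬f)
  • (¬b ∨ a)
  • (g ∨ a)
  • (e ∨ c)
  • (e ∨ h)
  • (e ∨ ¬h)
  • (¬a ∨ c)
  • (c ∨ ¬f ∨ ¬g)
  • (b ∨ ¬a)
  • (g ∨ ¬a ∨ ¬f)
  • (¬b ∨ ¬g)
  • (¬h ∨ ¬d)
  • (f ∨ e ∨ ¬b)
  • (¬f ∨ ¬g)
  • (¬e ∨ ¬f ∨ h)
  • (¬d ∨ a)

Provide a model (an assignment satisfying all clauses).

a=1, b=1, c=1, d=1, e=1, f=0, g=0, h=0

Pure literal: c appears only positively; assign c = True.
Try a = True.
  then b is forced to True.
  then g is forced to False.
  then f is forced to False.
  then e is forced to True.
For the remaining variables, d = True, h = False works.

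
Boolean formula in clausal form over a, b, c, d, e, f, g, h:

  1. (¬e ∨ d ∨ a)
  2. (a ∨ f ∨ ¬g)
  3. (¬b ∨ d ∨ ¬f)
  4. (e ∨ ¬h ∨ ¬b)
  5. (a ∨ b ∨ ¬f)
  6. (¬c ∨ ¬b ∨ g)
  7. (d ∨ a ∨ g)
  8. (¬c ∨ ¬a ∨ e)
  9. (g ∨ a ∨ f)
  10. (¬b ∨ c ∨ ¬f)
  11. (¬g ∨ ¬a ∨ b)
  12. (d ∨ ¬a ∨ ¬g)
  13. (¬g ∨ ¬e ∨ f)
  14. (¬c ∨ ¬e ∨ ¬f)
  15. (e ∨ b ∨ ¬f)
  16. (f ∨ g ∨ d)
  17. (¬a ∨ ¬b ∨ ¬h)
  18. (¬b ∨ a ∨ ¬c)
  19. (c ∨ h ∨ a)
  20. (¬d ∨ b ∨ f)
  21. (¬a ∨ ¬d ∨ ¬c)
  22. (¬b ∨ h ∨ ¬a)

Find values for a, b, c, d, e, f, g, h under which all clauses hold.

Try a = True.
Set b = False and propagate.
  then g is forced to False.
Try c = False.
For the remaining variables, d = False, e = True, f = True, h = False works.
Every clause has at least one true literal under this assignment.

a = T, b = F, c = F, d = F, e = T, f = T, g = F, h = F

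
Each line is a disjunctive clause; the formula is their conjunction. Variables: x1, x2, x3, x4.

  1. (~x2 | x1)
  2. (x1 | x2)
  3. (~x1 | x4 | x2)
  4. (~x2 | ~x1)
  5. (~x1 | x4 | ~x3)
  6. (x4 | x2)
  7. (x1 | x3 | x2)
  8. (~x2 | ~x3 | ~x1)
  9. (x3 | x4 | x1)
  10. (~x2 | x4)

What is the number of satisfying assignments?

2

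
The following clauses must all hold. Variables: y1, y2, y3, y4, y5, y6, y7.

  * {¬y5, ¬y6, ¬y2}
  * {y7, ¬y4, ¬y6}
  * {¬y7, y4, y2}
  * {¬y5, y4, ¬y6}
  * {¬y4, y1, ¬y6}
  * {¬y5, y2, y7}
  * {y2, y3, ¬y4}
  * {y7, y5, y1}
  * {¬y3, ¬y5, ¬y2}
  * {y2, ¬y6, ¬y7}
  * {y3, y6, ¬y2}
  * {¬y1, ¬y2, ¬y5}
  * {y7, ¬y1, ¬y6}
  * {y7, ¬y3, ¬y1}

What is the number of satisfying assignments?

Split on y2, then y6.
  y2=T, y6=T: y3 free; 3 ways for (y1,y4,y5,y7) × 2^1 = 6.
  y2=T, y6=F: remaining (y1,y3,y4,y5,y7) ∈ {(F,T,F,F,T); (F,T,T,F,T); (T,T,F,F,T); (T,T,T,F,T)} — 4.
  y2=F, y6=T: a clause becomes empty — 0.
  y2=F, y6=F: 5 of the 32 assignments to (y1,y3,y4,y5,y7) work.
Total: 6 + 4 + 0 + 5 = 15.

15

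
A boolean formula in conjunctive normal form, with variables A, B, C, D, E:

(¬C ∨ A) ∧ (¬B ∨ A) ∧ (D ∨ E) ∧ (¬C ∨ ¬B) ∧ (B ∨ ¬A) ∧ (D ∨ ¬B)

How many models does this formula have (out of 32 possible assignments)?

5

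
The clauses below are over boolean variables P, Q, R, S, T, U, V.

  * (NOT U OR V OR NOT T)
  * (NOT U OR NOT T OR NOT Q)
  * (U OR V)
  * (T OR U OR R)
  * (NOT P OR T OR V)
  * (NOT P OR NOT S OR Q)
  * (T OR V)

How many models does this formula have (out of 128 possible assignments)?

Case analysis on T and U:
  T=T, U=T: R free; 3 ways for (P,Q,S,V) × 2^1 = 6.
  T=T, U=F: R free; 7 ways for (P,Q,S,V) × 2^1 = 14.
  T=F, U=T: R free; 7 ways for (P,Q,S,V) × 2^1 = 14.
  T=F, U=F: 7 of the 32 assignments to (P,Q,R,S,V) work.
Total: 6 + 14 + 14 + 7 = 41.

41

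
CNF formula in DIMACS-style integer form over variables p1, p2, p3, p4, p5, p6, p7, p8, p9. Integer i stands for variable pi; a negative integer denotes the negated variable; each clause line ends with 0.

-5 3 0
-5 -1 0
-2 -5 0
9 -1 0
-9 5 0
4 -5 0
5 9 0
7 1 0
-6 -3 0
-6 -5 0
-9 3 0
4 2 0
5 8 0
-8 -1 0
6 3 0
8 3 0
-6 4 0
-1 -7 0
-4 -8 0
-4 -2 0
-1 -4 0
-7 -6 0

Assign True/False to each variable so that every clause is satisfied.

p1=False, p2=False, p3=True, p4=True, p5=True, p6=False, p7=True, p8=False, p9=True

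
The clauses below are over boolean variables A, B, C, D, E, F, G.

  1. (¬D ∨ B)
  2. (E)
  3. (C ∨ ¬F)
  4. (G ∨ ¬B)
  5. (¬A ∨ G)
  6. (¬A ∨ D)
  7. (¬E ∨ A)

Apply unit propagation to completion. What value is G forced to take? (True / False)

True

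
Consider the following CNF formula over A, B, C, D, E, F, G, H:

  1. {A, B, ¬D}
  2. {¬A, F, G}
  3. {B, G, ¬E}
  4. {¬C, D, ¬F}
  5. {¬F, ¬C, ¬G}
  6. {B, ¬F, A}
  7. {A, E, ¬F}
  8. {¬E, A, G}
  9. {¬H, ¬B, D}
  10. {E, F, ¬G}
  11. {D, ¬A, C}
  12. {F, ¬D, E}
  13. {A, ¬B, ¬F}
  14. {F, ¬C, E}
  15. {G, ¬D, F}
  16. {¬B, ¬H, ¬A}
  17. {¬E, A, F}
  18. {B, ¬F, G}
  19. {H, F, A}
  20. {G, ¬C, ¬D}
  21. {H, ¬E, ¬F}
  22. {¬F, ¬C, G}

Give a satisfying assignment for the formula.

A = False  B = False  C = False  D = False  E = False  F = False  G = False  H = True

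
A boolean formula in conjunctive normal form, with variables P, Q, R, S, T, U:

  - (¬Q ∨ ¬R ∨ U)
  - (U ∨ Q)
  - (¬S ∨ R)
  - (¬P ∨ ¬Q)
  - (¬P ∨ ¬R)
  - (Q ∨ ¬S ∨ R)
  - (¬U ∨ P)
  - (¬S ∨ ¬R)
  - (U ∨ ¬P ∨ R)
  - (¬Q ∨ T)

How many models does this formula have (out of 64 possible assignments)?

3

Satisfying assignments:
  P=0 Q=1 R=0 S=0 T=1 U=0
  P=1 Q=0 R=0 S=0 T=0 U=1
  P=1 Q=0 R=0 S=0 T=1 U=1
Count: 3.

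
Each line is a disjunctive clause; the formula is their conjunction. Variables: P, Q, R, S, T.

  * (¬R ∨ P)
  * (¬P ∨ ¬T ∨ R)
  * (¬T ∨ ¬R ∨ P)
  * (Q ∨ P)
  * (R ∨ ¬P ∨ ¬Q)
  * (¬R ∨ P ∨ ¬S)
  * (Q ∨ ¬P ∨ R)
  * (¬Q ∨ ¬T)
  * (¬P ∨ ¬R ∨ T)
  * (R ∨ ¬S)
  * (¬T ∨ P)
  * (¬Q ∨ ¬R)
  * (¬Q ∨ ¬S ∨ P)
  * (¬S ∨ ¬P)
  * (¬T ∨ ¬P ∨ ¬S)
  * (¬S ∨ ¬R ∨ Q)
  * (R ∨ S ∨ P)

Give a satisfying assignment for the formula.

P=1  Q=0  R=1  S=0  T=1

Branch on P: take P = True.
  then S is forced to False.
Try Q = False.
  then R is forced to True.
  then T is forced to True.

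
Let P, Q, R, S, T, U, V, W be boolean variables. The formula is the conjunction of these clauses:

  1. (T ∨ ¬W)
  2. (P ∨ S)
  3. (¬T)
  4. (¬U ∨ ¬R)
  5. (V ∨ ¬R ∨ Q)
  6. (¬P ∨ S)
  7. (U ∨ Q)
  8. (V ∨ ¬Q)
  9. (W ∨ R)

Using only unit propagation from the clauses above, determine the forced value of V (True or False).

Unit clause (¬T) sets T = False.
(¬W ∨ T) with T = False leaves only ¬W, so W = False.
From (W ∨ R) and W = False: R = True.
(¬U ∨ ¬R): since R = True, the clause reduces to (¬U). U = False.
In (U ∨ Q), U is now false; Q must hold, so Q = True.
(V ∨ ¬Q): since Q = True, the clause reduces to (V). V = True.

True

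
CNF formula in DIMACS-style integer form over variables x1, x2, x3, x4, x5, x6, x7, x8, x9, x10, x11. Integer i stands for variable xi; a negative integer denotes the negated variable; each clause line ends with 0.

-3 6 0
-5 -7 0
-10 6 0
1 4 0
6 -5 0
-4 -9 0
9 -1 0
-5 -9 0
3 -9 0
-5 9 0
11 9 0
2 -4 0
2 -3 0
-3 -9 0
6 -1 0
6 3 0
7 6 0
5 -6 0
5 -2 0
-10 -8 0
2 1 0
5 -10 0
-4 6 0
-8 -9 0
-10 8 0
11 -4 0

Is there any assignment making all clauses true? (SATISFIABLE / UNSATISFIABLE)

UNSATISFIABLE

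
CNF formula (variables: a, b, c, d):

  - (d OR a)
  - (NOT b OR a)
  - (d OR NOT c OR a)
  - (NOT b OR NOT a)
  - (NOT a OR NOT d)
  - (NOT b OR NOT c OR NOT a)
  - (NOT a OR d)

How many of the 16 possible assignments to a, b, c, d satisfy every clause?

Satisfying assignments:
  a=0 b=0 c=0 d=1
  a=0 b=0 c=1 d=1
That's 2 in total.

2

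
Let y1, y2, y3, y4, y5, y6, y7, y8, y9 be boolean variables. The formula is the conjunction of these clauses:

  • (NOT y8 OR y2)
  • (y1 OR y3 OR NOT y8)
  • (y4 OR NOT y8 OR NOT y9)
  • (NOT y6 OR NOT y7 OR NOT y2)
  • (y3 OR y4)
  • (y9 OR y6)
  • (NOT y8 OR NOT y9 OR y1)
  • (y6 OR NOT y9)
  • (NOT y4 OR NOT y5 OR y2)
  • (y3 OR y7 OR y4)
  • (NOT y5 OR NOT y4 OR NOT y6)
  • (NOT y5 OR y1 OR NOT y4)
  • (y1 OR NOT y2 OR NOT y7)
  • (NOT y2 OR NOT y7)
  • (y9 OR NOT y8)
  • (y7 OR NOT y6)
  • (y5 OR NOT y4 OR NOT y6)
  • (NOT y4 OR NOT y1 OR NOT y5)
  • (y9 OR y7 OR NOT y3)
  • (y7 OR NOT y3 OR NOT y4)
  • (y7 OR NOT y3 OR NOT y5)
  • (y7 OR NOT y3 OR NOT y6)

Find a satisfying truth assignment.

y1=0, y2=0, y3=1, y4=0, y5=1, y6=1, y7=1, y8=0, y9=0

Pure literal: y8 appears only negated; assign y8 = False.
Set y1 = False and propagate.
The remaining clauses are satisfied by y2 = False, y3 = True, y4 = False, y5 = True, y6 = True, y7 = True, y9 = False.
Every clause has at least one true literal under this assignment.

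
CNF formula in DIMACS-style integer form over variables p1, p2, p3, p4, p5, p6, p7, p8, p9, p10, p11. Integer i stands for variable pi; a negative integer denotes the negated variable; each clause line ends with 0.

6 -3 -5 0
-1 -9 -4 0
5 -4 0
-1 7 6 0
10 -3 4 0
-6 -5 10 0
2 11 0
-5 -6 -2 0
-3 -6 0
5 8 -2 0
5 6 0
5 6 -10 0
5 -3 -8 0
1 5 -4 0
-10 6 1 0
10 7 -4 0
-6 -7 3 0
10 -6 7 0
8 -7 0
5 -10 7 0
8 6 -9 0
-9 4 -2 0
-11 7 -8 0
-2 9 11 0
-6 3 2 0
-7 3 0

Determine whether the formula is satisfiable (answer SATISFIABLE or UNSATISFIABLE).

SATISFIABLE

Try p1 = False.
Set p2 = True and propagate.
Set p3 = False and propagate.
  then p7 is forced to False.
The remaining clauses are satisfied by p4 = False, p5 = True, p6 = False, p8 = False, p9 = False, p10 = False, p11 = True.
So p1=F, p2=T, p3=F, p4=F, p5=T, p6=F, p7=F, p8=F, p9=F, p10=F, p11=T is a satisfying assignment.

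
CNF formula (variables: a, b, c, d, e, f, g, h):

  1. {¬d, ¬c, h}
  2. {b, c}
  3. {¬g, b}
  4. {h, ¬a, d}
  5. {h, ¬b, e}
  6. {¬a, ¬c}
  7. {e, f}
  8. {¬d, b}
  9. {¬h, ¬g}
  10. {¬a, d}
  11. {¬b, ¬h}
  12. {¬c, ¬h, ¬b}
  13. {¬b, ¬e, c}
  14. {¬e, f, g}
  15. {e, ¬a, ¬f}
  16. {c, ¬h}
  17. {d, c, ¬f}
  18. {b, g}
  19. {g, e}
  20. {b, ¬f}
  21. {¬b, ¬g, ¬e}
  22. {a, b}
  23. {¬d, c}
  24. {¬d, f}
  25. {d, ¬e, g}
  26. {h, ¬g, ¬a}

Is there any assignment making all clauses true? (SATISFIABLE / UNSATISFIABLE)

b = True:
  propagation gives h=False, e=True, c=True, d=False; an empty clause results — contradiction.
b = False:
  propagation gives c=True, g=False; an empty clause results — contradiction.
Every branch closes, so no satisfying assignment exists.

UNSATISFIABLE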